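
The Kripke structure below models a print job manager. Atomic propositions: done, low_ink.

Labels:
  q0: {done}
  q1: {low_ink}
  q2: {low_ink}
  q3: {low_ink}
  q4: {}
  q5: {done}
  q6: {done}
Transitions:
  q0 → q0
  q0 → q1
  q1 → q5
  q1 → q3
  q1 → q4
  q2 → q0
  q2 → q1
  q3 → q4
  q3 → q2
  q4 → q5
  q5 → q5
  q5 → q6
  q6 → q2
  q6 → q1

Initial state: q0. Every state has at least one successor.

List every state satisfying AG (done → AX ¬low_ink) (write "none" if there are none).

none

States satisfying done → AX ¬low_ink: {q1, q2, q3, q4, q5}.
States satisfying AG (done → AX ¬low_ink): ∅.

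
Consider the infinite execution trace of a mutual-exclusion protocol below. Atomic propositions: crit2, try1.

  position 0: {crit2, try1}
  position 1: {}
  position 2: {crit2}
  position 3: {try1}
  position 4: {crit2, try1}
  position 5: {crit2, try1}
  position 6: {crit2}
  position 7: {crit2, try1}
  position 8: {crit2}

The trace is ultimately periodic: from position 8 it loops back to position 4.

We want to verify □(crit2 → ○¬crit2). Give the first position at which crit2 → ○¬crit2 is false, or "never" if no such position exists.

4

Check crit2 → ○¬crit2 at each position in order: 0 ✓, 1 ✓, 2 ✓, 3 ✓.
At position 4 the labels are {crit2, try1} and the next position 5 has {crit2, try1}, so crit2 → ○¬crit2 is false there. This is the first violation.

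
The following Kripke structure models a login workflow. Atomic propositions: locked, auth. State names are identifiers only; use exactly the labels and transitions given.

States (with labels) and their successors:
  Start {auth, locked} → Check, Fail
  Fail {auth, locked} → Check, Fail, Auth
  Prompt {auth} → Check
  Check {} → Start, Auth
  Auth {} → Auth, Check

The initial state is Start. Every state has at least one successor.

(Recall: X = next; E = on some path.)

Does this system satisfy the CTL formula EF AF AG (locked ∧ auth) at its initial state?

States satisfying AF AG (locked ∧ auth): ∅.
States satisfying EF AF AG (locked ∧ auth): ∅.
No suitable path/successor from Start witnesses the formula.
Start ∉ Sat(EF AF AG (locked ∧ auth)).

Does not hold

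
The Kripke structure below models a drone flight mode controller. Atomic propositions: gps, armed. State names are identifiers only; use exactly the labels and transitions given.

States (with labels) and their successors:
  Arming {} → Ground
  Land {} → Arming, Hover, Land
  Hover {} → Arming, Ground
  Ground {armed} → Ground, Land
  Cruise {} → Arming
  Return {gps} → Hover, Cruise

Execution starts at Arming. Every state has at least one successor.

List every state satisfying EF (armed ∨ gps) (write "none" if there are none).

{Arming, Land, Hover, Ground, Cruise, Return}

States satisfying armed ∨ gps: {Ground, Return}.
States satisfying EF (armed ∨ gps): {Arming, Land, Hover, Ground, Cruise, Return}.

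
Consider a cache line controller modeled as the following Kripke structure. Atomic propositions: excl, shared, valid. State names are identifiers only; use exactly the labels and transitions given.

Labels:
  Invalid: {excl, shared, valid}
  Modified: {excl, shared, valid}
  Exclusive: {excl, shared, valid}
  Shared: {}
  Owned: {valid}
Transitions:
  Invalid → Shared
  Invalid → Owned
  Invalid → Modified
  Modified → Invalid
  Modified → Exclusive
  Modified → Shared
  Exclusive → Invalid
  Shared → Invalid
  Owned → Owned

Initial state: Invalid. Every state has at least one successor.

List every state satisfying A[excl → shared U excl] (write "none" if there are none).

{Invalid, Modified, Exclusive, Shared}

States satisfying excl → shared: {Invalid, Modified, Exclusive, Shared, Owned}.
States satisfying excl: {Invalid, Modified, Exclusive}.
States satisfying A[excl → shared U excl]: {Invalid, Modified, Exclusive, Shared}.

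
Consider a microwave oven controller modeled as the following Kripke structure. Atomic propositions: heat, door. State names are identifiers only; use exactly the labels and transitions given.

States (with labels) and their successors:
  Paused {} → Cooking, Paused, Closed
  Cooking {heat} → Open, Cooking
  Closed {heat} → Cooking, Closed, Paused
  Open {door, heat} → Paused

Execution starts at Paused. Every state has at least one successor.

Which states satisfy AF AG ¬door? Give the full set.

none

States satisfying AG ¬door: ∅.
States satisfying AF AG ¬door: ∅.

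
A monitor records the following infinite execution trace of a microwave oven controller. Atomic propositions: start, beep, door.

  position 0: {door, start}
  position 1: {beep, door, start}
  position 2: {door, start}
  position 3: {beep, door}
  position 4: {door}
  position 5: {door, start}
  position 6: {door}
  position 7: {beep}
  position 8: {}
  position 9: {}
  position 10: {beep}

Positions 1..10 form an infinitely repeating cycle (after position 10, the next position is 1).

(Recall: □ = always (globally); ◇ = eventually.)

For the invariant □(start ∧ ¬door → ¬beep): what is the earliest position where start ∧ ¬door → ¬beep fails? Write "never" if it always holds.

never

start ∧ ¬door → ¬beep holds at every position 0..10, and those are all the positions the trace ever visits, so the invariant □(start ∧ ¬door → ¬beep) is never violated.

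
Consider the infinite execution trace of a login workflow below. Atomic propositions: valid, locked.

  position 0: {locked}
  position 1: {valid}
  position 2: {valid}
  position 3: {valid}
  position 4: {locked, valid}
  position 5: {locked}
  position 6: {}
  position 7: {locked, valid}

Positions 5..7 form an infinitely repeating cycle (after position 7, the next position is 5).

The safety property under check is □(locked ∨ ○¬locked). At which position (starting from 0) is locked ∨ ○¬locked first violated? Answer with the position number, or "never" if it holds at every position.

Check locked ∨ ○¬locked at each position in order: 0 ✓, 1 ✓, 2 ✓.
At position 3 the labels are {valid} and the next position 4 has {locked, valid}, so locked ∨ ○¬locked is false there. This is the first violation.

3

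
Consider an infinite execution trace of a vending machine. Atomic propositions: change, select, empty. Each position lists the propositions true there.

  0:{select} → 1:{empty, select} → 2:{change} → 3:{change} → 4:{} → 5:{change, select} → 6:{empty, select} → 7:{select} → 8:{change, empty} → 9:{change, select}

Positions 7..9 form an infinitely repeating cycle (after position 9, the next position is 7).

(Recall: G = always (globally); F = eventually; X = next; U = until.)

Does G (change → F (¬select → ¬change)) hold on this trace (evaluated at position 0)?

Yes

change → F (¬select → ¬change) holds at every position 0..9, and those are all positions ever visited, so G (change → F (¬select → ¬change)) holds.
Positions where change holds: 2, 3, 5, 8, 9.
Check F (¬select → ¬change) at each: 2→ok, 3→ok, 5→ok, 8→ok, 9→ok.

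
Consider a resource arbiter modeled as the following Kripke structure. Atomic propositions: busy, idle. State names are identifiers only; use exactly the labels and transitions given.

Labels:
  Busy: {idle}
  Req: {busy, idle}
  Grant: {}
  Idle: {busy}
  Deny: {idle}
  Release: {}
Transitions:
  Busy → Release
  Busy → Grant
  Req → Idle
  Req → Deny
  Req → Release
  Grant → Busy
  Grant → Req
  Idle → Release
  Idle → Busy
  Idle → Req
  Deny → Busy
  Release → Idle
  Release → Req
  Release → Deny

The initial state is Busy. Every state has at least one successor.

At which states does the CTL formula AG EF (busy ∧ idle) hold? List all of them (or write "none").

States satisfying EF (busy ∧ idle): {Busy, Req, Grant, Idle, Deny, Release}.
States satisfying AG EF (busy ∧ idle): {Busy, Req, Grant, Idle, Deny, Release}.

{Busy, Req, Grant, Idle, Deny, Release}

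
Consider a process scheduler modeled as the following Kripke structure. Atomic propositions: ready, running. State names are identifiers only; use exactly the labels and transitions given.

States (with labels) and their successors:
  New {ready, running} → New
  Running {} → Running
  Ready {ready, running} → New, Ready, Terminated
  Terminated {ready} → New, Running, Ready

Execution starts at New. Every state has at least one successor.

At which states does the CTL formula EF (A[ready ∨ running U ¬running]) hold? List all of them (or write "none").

{Running, Ready, Terminated}

States satisfying A[ready ∨ running U ¬running]: {Running, Terminated}.
States satisfying EF (A[ready ∨ running U ¬running]): {Running, Ready, Terminated}.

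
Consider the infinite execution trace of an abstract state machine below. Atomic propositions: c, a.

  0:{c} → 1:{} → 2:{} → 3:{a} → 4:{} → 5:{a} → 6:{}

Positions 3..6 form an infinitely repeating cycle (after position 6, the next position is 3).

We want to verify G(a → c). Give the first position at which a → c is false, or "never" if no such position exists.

3

Check a → c at each position in order: 0 ✓, 1 ✓, 2 ✓.
At position 3 the labels are {a}, so a → c is false there. This is the first violation.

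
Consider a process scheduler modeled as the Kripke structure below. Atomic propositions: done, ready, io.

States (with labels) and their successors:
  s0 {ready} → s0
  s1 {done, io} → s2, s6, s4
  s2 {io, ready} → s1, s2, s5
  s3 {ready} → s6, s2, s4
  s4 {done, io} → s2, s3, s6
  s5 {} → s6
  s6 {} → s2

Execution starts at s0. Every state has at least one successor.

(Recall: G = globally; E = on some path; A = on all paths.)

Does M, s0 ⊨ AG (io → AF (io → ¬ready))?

Satisfied

States satisfying io → AF (io → ¬ready): {s0, s1, s3, s4, s5, s6}.
States satisfying AG (io → AF (io → ¬ready)): {s0}.
Every state reachable from s0 satisfies io → AF (io → ¬ready).
s0 ∈ Sat(AG (io → AF (io → ¬ready))).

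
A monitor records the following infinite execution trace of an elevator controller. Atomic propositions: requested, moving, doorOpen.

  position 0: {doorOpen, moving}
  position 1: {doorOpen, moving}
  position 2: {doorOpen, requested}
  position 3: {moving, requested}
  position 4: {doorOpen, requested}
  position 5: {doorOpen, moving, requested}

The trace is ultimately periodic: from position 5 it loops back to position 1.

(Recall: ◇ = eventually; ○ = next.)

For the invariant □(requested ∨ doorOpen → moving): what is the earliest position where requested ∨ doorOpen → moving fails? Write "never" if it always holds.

Check requested ∨ doorOpen → moving at each position in order: 0 ✓, 1 ✓.
At position 2 the labels are {doorOpen, requested}, so requested ∨ doorOpen → moving is false there. This is the first violation.

2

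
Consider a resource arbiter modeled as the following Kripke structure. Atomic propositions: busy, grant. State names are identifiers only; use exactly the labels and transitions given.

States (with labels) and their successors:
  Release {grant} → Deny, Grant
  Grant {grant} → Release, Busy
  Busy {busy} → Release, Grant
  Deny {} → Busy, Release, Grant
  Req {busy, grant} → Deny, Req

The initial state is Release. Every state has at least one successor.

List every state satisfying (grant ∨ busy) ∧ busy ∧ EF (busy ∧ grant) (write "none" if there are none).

States satisfying grant ∨ busy: {Release, Grant, Busy, Req}.
States satisfying (grant ∨ busy) ∧ busy: {Busy, Req}.
States satisfying busy ∧ grant: {Req}.
States satisfying EF (busy ∧ grant): {Req}.
States satisfying (grant ∨ busy) ∧ busy ∧ EF (busy ∧ grant): {Req}.

{Req}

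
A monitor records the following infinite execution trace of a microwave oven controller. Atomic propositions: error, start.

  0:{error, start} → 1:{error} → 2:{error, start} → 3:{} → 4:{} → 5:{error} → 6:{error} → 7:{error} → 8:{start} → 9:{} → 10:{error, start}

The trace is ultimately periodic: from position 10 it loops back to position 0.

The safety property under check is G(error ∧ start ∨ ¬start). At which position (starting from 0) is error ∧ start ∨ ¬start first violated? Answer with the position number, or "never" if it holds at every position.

Check error ∧ start ∨ ¬start at each position in order: 0 ✓, 1 ✓, 2 ✓, 3 ✓, 4 ✓, 5 ✓, 6 ✓, 7 ✓.
At position 8 the labels are {start}, so error ∧ start ∨ ¬start is false there. This is the first violation.

8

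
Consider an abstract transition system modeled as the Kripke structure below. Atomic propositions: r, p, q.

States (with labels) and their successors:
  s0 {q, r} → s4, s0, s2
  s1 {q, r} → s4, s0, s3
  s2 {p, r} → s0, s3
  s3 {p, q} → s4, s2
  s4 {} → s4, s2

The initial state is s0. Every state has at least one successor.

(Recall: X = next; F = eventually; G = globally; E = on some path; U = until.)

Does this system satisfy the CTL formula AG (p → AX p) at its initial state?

No

States satisfying p → AX p: {s0, s1, s4}.
States satisfying AG (p → AX p): ∅.
s2 is reachable from s0 and violates p → AX p, so AG fails at s0.
s0 ∉ Sat(AG (p → AX p)).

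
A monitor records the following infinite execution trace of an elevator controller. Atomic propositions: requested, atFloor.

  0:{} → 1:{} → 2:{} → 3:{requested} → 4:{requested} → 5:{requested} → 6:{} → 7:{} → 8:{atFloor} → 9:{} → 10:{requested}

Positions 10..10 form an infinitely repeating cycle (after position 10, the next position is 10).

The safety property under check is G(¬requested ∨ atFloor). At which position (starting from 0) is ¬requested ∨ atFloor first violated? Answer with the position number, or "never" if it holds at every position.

Check ¬requested ∨ atFloor at each position in order: 0 ✓, 1 ✓, 2 ✓.
At position 3 the labels are {requested}, so ¬requested ∨ atFloor is false there. This is the first violation.

3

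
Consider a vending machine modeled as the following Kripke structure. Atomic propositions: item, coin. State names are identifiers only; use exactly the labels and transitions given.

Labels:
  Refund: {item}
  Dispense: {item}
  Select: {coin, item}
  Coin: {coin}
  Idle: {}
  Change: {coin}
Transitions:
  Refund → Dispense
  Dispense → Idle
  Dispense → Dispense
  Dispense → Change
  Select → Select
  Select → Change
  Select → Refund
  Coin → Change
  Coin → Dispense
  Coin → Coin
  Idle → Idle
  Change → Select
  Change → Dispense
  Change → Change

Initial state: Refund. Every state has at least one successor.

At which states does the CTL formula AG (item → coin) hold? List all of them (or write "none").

{Idle}

States satisfying item → coin: {Select, Coin, Idle, Change}.
States satisfying AG (item → coin): {Idle}.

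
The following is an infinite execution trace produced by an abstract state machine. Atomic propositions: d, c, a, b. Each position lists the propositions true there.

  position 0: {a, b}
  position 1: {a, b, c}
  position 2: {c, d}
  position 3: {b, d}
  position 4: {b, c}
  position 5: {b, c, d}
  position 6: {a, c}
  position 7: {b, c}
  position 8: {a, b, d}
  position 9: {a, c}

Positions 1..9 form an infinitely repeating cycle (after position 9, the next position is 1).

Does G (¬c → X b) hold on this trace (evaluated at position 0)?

¬c → X b must hold at every position from 0 onward. It fails at position 8, so G (¬c → X b) is false.
Positions where ¬c holds: 0, 3, 8.
Check X b at each: 0→ok, 3→ok, 8→fails.

No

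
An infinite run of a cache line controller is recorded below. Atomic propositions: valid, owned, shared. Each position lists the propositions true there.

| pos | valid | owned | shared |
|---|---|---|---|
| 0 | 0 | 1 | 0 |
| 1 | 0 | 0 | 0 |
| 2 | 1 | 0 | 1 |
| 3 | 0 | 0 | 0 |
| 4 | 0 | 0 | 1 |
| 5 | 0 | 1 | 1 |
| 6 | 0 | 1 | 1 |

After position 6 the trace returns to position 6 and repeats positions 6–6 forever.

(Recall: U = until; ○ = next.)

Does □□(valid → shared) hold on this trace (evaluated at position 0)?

□(valid → shared) holds at every position 0..6, and those are all positions ever visited, so □□(valid → shared) holds.

Yes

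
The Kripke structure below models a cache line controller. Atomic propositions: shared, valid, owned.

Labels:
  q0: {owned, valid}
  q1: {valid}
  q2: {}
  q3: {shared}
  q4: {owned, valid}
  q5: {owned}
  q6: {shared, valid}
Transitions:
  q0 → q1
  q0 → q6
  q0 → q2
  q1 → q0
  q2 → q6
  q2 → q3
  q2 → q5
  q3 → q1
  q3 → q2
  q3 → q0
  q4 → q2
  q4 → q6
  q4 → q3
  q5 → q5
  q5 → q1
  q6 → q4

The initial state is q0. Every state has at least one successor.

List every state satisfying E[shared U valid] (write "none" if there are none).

{q0, q1, q3, q4, q6}

States satisfying shared: {q3, q6}.
States satisfying valid: {q0, q1, q4, q6}.
States satisfying E[shared U valid]: {q0, q1, q3, q4, q6}.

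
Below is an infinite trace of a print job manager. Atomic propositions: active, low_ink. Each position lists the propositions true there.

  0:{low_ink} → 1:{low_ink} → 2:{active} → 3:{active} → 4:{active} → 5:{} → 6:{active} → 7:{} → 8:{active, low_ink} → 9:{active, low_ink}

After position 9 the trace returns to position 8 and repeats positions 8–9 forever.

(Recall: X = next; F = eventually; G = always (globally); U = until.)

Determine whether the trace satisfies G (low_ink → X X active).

Satisfied

low_ink → X X active holds at every position 0..9, and those are all positions ever visited, so G (low_ink → X X active) holds.
Positions where low_ink holds: 0, 1, 8, 9.
Check X X active at each: 0→ok, 1→ok, 8→ok, 9→ok.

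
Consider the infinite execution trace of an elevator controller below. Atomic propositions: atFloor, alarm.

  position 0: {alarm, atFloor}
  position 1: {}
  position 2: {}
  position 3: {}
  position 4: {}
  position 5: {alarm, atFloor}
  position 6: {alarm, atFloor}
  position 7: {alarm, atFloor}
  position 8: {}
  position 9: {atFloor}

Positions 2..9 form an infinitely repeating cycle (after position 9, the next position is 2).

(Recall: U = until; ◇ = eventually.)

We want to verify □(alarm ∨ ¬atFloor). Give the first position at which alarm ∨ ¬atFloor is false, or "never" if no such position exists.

9

Check alarm ∨ ¬atFloor at each position in order: 0 ✓, 1 ✓, 2 ✓, 3 ✓, 4 ✓, 5 ✓, 6 ✓, 7 ✓, 8 ✓.
At position 9 the labels are {atFloor}, so alarm ∨ ¬atFloor is false there. This is the first violation.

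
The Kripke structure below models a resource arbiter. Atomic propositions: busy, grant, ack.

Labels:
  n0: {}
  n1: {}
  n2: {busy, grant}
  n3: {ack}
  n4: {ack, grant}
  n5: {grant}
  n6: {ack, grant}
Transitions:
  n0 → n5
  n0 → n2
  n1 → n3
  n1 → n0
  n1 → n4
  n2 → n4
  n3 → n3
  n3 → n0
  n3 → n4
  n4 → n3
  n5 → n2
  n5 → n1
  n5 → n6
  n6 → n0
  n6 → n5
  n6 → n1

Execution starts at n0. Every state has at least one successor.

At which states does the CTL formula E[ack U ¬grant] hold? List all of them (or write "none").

{n0, n1, n3, n4, n6}

States satisfying ack: {n3, n4, n6}.
States satisfying ¬grant: {n0, n1, n3}.
States satisfying E[ack U ¬grant]: {n0, n1, n3, n4, n6}.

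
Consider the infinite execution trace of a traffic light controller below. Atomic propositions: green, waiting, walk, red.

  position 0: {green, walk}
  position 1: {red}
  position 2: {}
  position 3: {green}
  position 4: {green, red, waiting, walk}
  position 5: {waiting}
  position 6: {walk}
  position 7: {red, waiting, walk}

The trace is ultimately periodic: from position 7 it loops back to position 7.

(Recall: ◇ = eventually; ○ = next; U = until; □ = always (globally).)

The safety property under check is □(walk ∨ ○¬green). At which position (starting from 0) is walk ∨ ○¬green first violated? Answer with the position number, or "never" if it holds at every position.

Check walk ∨ ○¬green at each position in order: 0 ✓, 1 ✓.
At position 2 the labels are {} and the next position 3 has {green}, so walk ∨ ○¬green is false there. This is the first violation.

2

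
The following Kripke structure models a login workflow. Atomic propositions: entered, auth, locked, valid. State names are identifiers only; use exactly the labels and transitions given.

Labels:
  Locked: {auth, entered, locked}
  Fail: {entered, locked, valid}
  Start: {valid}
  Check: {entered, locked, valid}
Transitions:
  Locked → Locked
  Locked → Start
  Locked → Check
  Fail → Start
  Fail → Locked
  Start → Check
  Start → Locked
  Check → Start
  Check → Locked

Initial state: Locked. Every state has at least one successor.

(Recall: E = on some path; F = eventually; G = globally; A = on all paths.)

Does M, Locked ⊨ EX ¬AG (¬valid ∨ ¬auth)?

Does not hold

States satisfying ¬AG (¬valid ∨ ¬auth): ∅.
States satisfying EX ¬AG (¬valid ∨ ¬auth): ∅.
No suitable path/successor from Locked witnesses the formula.
Locked ∉ Sat(EX ¬AG (¬valid ∨ ¬auth)).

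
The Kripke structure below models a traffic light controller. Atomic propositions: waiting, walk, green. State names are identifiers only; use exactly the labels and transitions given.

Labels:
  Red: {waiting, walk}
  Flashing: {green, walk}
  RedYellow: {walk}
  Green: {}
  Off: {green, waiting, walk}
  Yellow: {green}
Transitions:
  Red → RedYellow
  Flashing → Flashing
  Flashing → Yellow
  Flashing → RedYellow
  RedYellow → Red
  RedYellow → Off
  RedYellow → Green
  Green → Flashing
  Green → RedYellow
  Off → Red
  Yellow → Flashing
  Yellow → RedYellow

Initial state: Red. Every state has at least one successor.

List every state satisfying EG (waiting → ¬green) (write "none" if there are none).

States satisfying waiting → ¬green: {Red, Flashing, RedYellow, Green, Yellow}.
States satisfying EG (waiting → ¬green): {Red, Flashing, RedYellow, Green, Yellow}.

{Red, Flashing, RedYellow, Green, Yellow}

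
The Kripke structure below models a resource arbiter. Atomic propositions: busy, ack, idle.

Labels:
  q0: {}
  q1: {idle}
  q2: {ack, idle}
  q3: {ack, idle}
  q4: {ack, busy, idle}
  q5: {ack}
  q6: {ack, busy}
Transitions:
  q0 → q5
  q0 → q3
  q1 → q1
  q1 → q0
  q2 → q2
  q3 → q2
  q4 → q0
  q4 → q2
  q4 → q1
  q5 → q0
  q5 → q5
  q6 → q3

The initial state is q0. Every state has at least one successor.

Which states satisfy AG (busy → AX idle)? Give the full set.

{q0, q1, q2, q3, q5, q6}

States satisfying busy → AX idle: {q0, q1, q2, q3, q5, q6}.
States satisfying AG (busy → AX idle): {q0, q1, q2, q3, q5, q6}.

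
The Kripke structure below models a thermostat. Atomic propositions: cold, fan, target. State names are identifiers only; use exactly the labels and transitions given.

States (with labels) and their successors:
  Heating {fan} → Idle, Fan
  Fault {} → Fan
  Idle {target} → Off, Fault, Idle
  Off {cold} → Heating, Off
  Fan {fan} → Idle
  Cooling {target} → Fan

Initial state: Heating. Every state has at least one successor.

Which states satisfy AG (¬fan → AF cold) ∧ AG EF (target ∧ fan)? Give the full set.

none

States satisfying ¬fan → AF cold: {Heating, Off, Fan}.
States satisfying AG (¬fan → AF cold): ∅.
States satisfying EF (target ∧ fan): ∅.
States satisfying AG EF (target ∧ fan): ∅.
States satisfying AG (¬fan → AF cold) ∧ AG EF (target ∧ fan): ∅.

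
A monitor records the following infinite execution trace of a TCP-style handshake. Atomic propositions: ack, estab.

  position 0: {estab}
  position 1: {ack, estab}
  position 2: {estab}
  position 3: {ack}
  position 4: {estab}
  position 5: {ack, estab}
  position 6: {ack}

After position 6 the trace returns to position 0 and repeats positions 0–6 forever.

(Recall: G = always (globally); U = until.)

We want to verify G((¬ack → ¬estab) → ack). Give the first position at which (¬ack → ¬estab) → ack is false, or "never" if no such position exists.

(¬ack → ¬estab) → ack holds at every position 0..6, and those are all the positions the trace ever visits, so the invariant G((¬ack → ¬estab) → ack) is never violated.

never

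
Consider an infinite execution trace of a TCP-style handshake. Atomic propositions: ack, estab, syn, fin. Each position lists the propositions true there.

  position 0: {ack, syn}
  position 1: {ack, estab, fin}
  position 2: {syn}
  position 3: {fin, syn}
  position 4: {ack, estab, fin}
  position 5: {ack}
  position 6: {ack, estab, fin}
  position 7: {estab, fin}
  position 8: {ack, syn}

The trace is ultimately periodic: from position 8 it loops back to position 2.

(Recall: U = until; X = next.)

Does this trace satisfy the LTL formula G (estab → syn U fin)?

estab → syn U fin holds at every position 0..8, and those are all positions ever visited, so G (estab → syn U fin) holds.
Positions where estab holds: 1, 4, 6, 7.
Check syn U fin at each: 1→ok, 4→ok, 6→ok, 7→ok.

Yes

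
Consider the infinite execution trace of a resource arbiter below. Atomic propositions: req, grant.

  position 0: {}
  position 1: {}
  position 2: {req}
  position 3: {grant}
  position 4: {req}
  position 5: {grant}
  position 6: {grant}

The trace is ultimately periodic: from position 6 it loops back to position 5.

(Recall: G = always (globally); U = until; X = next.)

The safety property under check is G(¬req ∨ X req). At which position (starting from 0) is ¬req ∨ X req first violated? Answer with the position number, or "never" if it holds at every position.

2

Check ¬req ∨ X req at each position in order: 0 ✓, 1 ✓.
At position 2 the labels are {req} and the next position 3 has {grant}, so ¬req ∨ X req is false there. This is the first violation.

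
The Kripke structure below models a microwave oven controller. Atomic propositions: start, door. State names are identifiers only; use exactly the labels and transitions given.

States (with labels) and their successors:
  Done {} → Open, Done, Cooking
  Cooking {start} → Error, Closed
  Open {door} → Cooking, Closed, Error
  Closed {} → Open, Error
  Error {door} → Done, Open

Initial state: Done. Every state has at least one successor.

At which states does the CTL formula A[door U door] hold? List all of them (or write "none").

{Open, Error}

States satisfying door: {Open, Error}.
States satisfying A[door U door]: {Open, Error}.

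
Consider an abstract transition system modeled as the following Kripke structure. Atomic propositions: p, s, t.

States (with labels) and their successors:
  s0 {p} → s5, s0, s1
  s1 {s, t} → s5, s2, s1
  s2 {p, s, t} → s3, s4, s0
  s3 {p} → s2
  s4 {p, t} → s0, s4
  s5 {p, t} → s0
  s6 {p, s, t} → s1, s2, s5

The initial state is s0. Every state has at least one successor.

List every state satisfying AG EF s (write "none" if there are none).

{s0, s1, s2, s3, s4, s5, s6}

States satisfying EF s: {s0, s1, s2, s3, s4, s5, s6}.
States satisfying AG EF s: {s0, s1, s2, s3, s4, s5, s6}.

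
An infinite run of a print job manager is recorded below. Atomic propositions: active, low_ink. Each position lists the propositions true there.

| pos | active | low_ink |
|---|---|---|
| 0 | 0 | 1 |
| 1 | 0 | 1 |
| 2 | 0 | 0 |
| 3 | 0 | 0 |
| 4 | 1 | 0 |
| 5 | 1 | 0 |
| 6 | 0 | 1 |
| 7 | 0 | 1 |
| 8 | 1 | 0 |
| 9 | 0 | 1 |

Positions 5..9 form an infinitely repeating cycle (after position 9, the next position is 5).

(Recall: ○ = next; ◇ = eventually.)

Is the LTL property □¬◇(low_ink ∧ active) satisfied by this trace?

Holds

¬◇(low_ink ∧ active) holds at every position 0..9, and those are all positions ever visited, so □¬◇(low_ink ∧ active) holds.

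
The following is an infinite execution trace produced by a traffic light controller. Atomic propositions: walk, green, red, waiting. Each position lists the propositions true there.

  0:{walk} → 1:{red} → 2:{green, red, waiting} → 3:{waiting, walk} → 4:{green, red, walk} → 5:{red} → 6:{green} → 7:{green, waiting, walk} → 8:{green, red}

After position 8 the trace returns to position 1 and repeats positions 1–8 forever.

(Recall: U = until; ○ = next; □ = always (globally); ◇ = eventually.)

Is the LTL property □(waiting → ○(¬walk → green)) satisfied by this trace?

Satisfied

waiting → ○(¬walk → green) holds at every position 0..8, and those are all positions ever visited, so □(waiting → ○(¬walk → green)) holds.
Positions where waiting holds: 2, 3, 7.
Check ○(¬walk → green) at each: 2→ok, 3→ok, 7→ok.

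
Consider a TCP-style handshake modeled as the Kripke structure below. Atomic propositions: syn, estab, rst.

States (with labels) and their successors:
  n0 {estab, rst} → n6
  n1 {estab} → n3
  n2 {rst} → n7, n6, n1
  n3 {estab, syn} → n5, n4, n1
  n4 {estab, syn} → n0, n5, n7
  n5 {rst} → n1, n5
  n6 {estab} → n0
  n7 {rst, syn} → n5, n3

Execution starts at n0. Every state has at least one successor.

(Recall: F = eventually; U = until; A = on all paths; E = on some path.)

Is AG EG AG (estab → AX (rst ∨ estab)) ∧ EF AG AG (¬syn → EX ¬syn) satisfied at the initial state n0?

Yes

States satisfying EG AG (estab → AX (rst ∨ estab)): {n0, n1, n2, n3, n4, n5, n6, n7}.
States satisfying AG EG AG (estab → AX (rst ∨ estab)): {n0, n1, n2, n3, n4, n5, n6, n7}.
States satisfying AG AG (¬syn → EX ¬syn): {n0, n6}.
States satisfying EF AG AG (¬syn → EX ¬syn): {n0, n1, n2, n3, n4, n5, n6, n7}.
States satisfying AG EG AG (estab → AX (rst ∨ estab)) ∧ EF AG AG (¬syn → EX ¬syn): {n0, n1, n2, n3, n4, n5, n6, n7}.
n0 ∈ Sat(AG EG AG (estab → AX (rst ∨ estab)) ∧ EF AG AG (¬syn → EX ¬syn)).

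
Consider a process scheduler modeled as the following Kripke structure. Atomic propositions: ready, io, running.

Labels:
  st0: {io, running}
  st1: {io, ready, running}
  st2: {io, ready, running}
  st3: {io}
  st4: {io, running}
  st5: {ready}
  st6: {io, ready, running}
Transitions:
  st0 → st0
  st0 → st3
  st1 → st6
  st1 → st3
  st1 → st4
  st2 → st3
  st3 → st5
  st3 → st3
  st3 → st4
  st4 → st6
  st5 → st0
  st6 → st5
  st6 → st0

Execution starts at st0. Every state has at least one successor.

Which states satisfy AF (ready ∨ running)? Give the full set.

States satisfying ready ∨ running: {st0, st1, st2, st4, st5, st6}.
States satisfying AF (ready ∨ running): {st0, st1, st2, st4, st5, st6}.

{st0, st1, st2, st4, st5, st6}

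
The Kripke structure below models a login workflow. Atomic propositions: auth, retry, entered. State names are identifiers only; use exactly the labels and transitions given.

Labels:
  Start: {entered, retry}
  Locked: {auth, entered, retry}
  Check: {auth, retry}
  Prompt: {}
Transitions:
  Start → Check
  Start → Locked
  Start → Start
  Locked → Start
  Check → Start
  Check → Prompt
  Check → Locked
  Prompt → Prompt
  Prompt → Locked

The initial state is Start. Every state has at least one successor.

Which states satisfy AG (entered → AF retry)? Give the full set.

{Start, Locked, Check, Prompt}

States satisfying entered → AF retry: {Start, Locked, Check, Prompt}.
States satisfying AG (entered → AF retry): {Start, Locked, Check, Prompt}.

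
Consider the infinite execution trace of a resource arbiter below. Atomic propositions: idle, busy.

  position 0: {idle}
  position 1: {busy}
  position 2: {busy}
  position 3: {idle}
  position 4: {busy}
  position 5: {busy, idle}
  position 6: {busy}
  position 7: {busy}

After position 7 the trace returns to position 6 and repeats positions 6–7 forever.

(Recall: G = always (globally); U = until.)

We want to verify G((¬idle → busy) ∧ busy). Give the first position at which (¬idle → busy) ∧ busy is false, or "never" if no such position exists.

0

At position 0 the labels are {idle}, so (¬idle → busy) ∧ busy is false there. This is the first violation.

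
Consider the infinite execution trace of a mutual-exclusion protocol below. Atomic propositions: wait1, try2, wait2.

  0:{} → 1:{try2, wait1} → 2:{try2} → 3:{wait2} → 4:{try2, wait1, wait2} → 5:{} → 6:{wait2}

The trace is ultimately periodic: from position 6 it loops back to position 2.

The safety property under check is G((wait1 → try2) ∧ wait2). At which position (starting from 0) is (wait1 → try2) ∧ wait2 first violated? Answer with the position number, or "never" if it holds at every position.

At position 0 the labels are {}, so (wait1 → try2) ∧ wait2 is false there. This is the first violation.

0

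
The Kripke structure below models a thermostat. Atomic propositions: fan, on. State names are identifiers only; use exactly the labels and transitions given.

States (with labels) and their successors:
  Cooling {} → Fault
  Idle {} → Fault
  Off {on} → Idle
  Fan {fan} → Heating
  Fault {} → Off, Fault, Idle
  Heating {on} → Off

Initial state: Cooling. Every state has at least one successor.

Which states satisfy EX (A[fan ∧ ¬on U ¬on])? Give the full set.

States satisfying A[fan ∧ ¬on U ¬on]: {Cooling, Idle, Fan, Fault}.
States satisfying EX (A[fan ∧ ¬on U ¬on]): {Cooling, Idle, Off, Fault}.

{Cooling, Idle, Off, Fault}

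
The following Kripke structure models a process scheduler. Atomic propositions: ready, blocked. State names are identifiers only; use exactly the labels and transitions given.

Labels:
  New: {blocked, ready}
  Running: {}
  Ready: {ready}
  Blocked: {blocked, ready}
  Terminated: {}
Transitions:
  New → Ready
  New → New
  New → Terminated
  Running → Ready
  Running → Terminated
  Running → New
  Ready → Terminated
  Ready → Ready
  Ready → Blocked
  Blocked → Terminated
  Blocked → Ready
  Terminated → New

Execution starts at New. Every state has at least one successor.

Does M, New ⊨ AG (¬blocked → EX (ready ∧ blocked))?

Satisfied

States satisfying ¬blocked → EX (ready ∧ blocked): {New, Running, Ready, Blocked, Terminated}.
States satisfying AG (¬blocked → EX (ready ∧ blocked)): {New, Running, Ready, Blocked, Terminated}.
Every state reachable from New satisfies ¬blocked → EX (ready ∧ blocked).
New ∈ Sat(AG (¬blocked → EX (ready ∧ blocked))).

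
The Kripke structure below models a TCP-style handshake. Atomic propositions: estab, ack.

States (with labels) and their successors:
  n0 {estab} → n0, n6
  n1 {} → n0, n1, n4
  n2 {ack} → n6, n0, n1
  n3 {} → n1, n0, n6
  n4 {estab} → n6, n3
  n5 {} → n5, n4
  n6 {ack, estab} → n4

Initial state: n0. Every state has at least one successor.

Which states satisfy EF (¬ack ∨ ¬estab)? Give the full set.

{n0, n1, n2, n3, n4, n5, n6}

States satisfying ¬ack ∨ ¬estab: {n0, n1, n2, n3, n4, n5}.
States satisfying EF (¬ack ∨ ¬estab): {n0, n1, n2, n3, n4, n5, n6}.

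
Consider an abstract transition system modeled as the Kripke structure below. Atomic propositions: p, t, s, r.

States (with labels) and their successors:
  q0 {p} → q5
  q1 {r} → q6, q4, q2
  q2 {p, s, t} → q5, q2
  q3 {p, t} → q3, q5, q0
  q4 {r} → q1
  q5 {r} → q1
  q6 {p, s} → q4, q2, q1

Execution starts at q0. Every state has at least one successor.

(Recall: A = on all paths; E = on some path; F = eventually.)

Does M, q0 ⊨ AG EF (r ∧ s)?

Violated

States satisfying EF (r ∧ s): ∅.
States satisfying AG EF (r ∧ s): ∅.
q0 is reachable from q0 and violates EF (r ∧ s), so AG fails at q0.
q0 ∉ Sat(AG EF (r ∧ s)).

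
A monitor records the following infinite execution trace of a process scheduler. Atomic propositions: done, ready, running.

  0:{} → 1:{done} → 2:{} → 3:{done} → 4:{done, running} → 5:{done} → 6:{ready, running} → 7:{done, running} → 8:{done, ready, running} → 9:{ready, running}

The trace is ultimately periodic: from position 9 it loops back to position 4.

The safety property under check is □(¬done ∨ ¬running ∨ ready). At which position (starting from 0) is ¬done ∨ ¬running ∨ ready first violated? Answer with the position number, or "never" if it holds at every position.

4

Check ¬done ∨ ¬running ∨ ready at each position in order: 0 ✓, 1 ✓, 2 ✓, 3 ✓.
At position 4 the labels are {done, running}, so ¬done ∨ ¬running ∨ ready is false there. This is the first violation.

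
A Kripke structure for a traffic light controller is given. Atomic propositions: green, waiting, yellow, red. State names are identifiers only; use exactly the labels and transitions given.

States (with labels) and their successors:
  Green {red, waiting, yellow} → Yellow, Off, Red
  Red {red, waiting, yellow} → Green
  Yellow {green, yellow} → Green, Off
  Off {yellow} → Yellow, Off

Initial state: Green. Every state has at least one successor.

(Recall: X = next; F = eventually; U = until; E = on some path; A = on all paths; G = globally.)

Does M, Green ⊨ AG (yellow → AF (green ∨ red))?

Does not hold

States satisfying yellow → AF (green ∨ red): {Green, Red, Yellow}.
States satisfying AG (yellow → AF (green ∨ red)): ∅.
Off is reachable from Green and violates yellow → AF (green ∨ red), so AG fails at Green.
Green ∉ Sat(AG (yellow → AF (green ∨ red))).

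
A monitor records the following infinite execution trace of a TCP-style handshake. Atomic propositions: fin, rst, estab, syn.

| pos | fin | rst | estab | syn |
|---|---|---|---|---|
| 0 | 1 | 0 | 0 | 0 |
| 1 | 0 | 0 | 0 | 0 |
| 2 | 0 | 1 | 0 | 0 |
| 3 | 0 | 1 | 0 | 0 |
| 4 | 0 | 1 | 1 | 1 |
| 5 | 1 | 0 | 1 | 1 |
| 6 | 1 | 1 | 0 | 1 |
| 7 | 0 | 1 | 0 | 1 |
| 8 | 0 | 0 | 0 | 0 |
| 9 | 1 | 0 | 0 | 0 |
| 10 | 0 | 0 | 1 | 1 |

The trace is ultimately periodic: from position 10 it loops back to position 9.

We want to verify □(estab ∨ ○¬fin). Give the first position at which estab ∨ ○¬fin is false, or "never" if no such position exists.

Check estab ∨ ○¬fin at each position in order: 0 ✓, 1 ✓, 2 ✓, 3 ✓, 4 ✓, 5 ✓, 6 ✓, 7 ✓.
At position 8 the labels are {} and the next position 9 has {fin}, so estab ∨ ○¬fin is false there. This is the first violation.

8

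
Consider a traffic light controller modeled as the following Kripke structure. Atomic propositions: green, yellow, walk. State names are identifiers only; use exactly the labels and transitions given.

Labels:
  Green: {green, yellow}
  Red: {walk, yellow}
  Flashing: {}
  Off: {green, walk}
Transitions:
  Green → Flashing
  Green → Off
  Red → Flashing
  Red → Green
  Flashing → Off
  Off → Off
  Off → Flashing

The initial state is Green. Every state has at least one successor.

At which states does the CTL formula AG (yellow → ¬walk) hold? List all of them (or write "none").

States satisfying yellow → ¬walk: {Green, Flashing, Off}.
States satisfying AG (yellow → ¬walk): {Green, Flashing, Off}.

{Green, Flashing, Off}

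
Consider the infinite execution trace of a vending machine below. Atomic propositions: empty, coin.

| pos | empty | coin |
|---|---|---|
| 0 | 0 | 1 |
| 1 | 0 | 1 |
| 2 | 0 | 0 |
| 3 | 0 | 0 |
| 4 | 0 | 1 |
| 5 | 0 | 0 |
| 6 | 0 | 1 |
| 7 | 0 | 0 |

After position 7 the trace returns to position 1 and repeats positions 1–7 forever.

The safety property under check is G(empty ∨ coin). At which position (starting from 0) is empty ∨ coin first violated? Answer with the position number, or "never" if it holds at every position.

Check empty ∨ coin at each position in order: 0 ✓, 1 ✓.
At position 2 the labels are {}, so empty ∨ coin is false there. This is the first violation.

2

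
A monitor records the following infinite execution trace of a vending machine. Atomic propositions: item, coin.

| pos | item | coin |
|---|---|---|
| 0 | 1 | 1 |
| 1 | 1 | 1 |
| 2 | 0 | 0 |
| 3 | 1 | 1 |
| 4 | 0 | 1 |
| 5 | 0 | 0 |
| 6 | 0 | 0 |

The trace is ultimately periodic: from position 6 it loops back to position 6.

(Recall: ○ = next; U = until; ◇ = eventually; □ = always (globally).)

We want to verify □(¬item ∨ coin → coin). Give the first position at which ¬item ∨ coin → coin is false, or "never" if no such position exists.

Check ¬item ∨ coin → coin at each position in order: 0 ✓, 1 ✓.
At position 2 the labels are {}, so ¬item ∨ coin → coin is false there. This is the first violation.

2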